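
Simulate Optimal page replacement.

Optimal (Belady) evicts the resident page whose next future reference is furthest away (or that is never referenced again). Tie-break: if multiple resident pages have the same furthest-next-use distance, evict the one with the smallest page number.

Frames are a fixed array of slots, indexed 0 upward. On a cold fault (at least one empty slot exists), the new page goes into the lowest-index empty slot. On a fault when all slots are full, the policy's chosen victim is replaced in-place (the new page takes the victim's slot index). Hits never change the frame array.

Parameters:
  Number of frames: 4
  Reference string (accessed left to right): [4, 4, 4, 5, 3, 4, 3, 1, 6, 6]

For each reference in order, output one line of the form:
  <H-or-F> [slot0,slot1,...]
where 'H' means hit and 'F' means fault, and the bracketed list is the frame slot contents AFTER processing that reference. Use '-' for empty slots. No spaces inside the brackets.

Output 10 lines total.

F [4,-,-,-]
H [4,-,-,-]
H [4,-,-,-]
F [4,5,-,-]
F [4,5,3,-]
H [4,5,3,-]
H [4,5,3,-]
F [4,5,3,1]
F [4,5,3,6]
H [4,5,3,6]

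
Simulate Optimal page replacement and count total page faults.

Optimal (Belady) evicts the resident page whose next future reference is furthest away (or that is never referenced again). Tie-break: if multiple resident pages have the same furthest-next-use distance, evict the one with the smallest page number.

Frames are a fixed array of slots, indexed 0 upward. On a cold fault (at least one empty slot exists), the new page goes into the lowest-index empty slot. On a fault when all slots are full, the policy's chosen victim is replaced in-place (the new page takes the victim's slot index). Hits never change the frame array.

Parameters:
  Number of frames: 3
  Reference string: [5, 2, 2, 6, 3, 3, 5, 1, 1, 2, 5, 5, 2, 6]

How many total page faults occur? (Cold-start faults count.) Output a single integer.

Step 0: ref 5 → FAULT, frames=[5,-,-]
Step 1: ref 2 → FAULT, frames=[5,2,-]
Step 2: ref 2 → HIT, frames=[5,2,-]
Step 3: ref 6 → FAULT, frames=[5,2,6]
Step 4: ref 3 → FAULT (evict 6), frames=[5,2,3]
Step 5: ref 3 → HIT, frames=[5,2,3]
Step 6: ref 5 → HIT, frames=[5,2,3]
Step 7: ref 1 → FAULT (evict 3), frames=[5,2,1]
Step 8: ref 1 → HIT, frames=[5,2,1]
Step 9: ref 2 → HIT, frames=[5,2,1]
Step 10: ref 5 → HIT, frames=[5,2,1]
Step 11: ref 5 → HIT, frames=[5,2,1]
Step 12: ref 2 → HIT, frames=[5,2,1]
Step 13: ref 6 → FAULT (evict 1), frames=[5,2,6]
Total faults: 6

Answer: 6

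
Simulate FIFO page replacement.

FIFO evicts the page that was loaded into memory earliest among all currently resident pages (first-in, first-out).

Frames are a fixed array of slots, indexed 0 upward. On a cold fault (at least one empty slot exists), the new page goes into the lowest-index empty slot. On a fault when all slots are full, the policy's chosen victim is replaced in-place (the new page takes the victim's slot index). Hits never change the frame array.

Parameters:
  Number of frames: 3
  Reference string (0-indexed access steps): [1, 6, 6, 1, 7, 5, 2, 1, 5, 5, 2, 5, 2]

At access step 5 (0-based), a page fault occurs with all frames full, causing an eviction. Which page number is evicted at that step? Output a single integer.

Answer: 1

Derivation:
Step 0: ref 1 -> FAULT, frames=[1,-,-]
Step 1: ref 6 -> FAULT, frames=[1,6,-]
Step 2: ref 6 -> HIT, frames=[1,6,-]
Step 3: ref 1 -> HIT, frames=[1,6,-]
Step 4: ref 7 -> FAULT, frames=[1,6,7]
Step 5: ref 5 -> FAULT, evict 1, frames=[5,6,7]
At step 5: evicted page 1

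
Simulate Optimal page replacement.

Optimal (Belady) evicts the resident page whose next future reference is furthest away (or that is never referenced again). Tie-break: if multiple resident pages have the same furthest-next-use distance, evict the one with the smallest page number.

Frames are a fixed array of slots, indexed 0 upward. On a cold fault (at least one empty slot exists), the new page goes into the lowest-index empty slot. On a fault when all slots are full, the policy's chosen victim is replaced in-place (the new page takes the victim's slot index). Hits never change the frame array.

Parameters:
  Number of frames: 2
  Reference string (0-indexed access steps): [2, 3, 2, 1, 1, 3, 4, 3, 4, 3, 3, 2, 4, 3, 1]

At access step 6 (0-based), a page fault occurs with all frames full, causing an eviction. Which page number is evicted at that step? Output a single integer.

Step 0: ref 2 -> FAULT, frames=[2,-]
Step 1: ref 3 -> FAULT, frames=[2,3]
Step 2: ref 2 -> HIT, frames=[2,3]
Step 3: ref 1 -> FAULT, evict 2, frames=[1,3]
Step 4: ref 1 -> HIT, frames=[1,3]
Step 5: ref 3 -> HIT, frames=[1,3]
Step 6: ref 4 -> FAULT, evict 1, frames=[4,3]
At step 6: evicted page 1

Answer: 1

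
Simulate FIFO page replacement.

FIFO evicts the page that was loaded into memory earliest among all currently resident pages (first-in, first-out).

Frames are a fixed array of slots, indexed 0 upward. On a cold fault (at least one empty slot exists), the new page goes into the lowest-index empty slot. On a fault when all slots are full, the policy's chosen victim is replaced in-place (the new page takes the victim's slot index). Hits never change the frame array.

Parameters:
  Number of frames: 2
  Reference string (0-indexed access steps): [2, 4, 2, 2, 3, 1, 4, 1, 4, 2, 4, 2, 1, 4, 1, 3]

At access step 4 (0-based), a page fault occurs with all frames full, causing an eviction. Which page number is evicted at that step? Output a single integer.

Step 0: ref 2 -> FAULT, frames=[2,-]
Step 1: ref 4 -> FAULT, frames=[2,4]
Step 2: ref 2 -> HIT, frames=[2,4]
Step 3: ref 2 -> HIT, frames=[2,4]
Step 4: ref 3 -> FAULT, evict 2, frames=[3,4]
At step 4: evicted page 2

Answer: 2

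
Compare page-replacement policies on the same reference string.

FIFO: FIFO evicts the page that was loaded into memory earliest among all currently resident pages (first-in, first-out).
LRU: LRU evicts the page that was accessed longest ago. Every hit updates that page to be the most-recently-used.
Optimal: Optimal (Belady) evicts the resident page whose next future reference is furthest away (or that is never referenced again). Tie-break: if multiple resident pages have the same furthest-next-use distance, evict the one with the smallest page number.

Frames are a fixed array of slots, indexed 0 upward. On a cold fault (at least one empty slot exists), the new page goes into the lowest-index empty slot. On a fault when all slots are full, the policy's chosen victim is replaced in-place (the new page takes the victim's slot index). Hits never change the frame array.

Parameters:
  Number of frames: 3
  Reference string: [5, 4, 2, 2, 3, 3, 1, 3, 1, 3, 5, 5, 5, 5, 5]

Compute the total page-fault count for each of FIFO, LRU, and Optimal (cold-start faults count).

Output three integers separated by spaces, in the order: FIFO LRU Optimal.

Answer: 6 6 5

Derivation:
--- FIFO ---
  step 0: ref 5 -> FAULT, frames=[5,-,-] (faults so far: 1)
  step 1: ref 4 -> FAULT, frames=[5,4,-] (faults so far: 2)
  step 2: ref 2 -> FAULT, frames=[5,4,2] (faults so far: 3)
  step 3: ref 2 -> HIT, frames=[5,4,2] (faults so far: 3)
  step 4: ref 3 -> FAULT, evict 5, frames=[3,4,2] (faults so far: 4)
  step 5: ref 3 -> HIT, frames=[3,4,2] (faults so far: 4)
  step 6: ref 1 -> FAULT, evict 4, frames=[3,1,2] (faults so far: 5)
  step 7: ref 3 -> HIT, frames=[3,1,2] (faults so far: 5)
  step 8: ref 1 -> HIT, frames=[3,1,2] (faults so far: 5)
  step 9: ref 3 -> HIT, frames=[3,1,2] (faults so far: 5)
  step 10: ref 5 -> FAULT, evict 2, frames=[3,1,5] (faults so far: 6)
  step 11: ref 5 -> HIT, frames=[3,1,5] (faults so far: 6)
  step 12: ref 5 -> HIT, frames=[3,1,5] (faults so far: 6)
  step 13: ref 5 -> HIT, frames=[3,1,5] (faults so far: 6)
  step 14: ref 5 -> HIT, frames=[3,1,5] (faults so far: 6)
  FIFO total faults: 6
--- LRU ---
  step 0: ref 5 -> FAULT, frames=[5,-,-] (faults so far: 1)
  step 1: ref 4 -> FAULT, frames=[5,4,-] (faults so far: 2)
  step 2: ref 2 -> FAULT, frames=[5,4,2] (faults so far: 3)
  step 3: ref 2 -> HIT, frames=[5,4,2] (faults so far: 3)
  step 4: ref 3 -> FAULT, evict 5, frames=[3,4,2] (faults so far: 4)
  step 5: ref 3 -> HIT, frames=[3,4,2] (faults so far: 4)
  step 6: ref 1 -> FAULT, evict 4, frames=[3,1,2] (faults so far: 5)
  step 7: ref 3 -> HIT, frames=[3,1,2] (faults so far: 5)
  step 8: ref 1 -> HIT, frames=[3,1,2] (faults so far: 5)
  step 9: ref 3 -> HIT, frames=[3,1,2] (faults so far: 5)
  step 10: ref 5 -> FAULT, evict 2, frames=[3,1,5] (faults so far: 6)
  step 11: ref 5 -> HIT, frames=[3,1,5] (faults so far: 6)
  step 12: ref 5 -> HIT, frames=[3,1,5] (faults so far: 6)
  step 13: ref 5 -> HIT, frames=[3,1,5] (faults so far: 6)
  step 14: ref 5 -> HIT, frames=[3,1,5] (faults so far: 6)
  LRU total faults: 6
--- Optimal ---
  step 0: ref 5 -> FAULT, frames=[5,-,-] (faults so far: 1)
  step 1: ref 4 -> FAULT, frames=[5,4,-] (faults so far: 2)
  step 2: ref 2 -> FAULT, frames=[5,4,2] (faults so far: 3)
  step 3: ref 2 -> HIT, frames=[5,4,2] (faults so far: 3)
  step 4: ref 3 -> FAULT, evict 2, frames=[5,4,3] (faults so far: 4)
  step 5: ref 3 -> HIT, frames=[5,4,3] (faults so far: 4)
  step 6: ref 1 -> FAULT, evict 4, frames=[5,1,3] (faults so far: 5)
  step 7: ref 3 -> HIT, frames=[5,1,3] (faults so far: 5)
  step 8: ref 1 -> HIT, frames=[5,1,3] (faults so far: 5)
  step 9: ref 3 -> HIT, frames=[5,1,3] (faults so far: 5)
  step 10: ref 5 -> HIT, frames=[5,1,3] (faults so far: 5)
  step 11: ref 5 -> HIT, frames=[5,1,3] (faults so far: 5)
  step 12: ref 5 -> HIT, frames=[5,1,3] (faults so far: 5)
  step 13: ref 5 -> HIT, frames=[5,1,3] (faults so far: 5)
  step 14: ref 5 -> HIT, frames=[5,1,3] (faults so far: 5)
  Optimal total faults: 5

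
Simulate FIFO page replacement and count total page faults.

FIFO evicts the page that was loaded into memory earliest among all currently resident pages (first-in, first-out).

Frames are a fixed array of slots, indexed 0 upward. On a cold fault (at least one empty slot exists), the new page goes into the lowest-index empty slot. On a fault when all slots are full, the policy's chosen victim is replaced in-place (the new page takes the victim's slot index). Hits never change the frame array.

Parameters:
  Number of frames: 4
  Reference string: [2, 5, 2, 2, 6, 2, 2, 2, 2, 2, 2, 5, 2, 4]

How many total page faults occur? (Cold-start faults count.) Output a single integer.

Step 0: ref 2 → FAULT, frames=[2,-,-,-]
Step 1: ref 5 → FAULT, frames=[2,5,-,-]
Step 2: ref 2 → HIT, frames=[2,5,-,-]
Step 3: ref 2 → HIT, frames=[2,5,-,-]
Step 4: ref 6 → FAULT, frames=[2,5,6,-]
Step 5: ref 2 → HIT, frames=[2,5,6,-]
Step 6: ref 2 → HIT, frames=[2,5,6,-]
Step 7: ref 2 → HIT, frames=[2,5,6,-]
Step 8: ref 2 → HIT, frames=[2,5,6,-]
Step 9: ref 2 → HIT, frames=[2,5,6,-]
Step 10: ref 2 → HIT, frames=[2,5,6,-]
Step 11: ref 5 → HIT, frames=[2,5,6,-]
Step 12: ref 2 → HIT, frames=[2,5,6,-]
Step 13: ref 4 → FAULT, frames=[2,5,6,4]
Total faults: 4

Answer: 4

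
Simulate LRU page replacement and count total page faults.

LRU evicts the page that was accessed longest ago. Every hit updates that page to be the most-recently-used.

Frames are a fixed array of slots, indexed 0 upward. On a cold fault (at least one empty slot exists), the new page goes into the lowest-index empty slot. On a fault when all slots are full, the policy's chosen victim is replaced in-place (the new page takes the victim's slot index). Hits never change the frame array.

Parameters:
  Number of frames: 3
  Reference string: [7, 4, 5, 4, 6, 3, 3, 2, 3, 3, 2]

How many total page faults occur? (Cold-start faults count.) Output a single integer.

Step 0: ref 7 → FAULT, frames=[7,-,-]
Step 1: ref 4 → FAULT, frames=[7,4,-]
Step 2: ref 5 → FAULT, frames=[7,4,5]
Step 3: ref 4 → HIT, frames=[7,4,5]
Step 4: ref 6 → FAULT (evict 7), frames=[6,4,5]
Step 5: ref 3 → FAULT (evict 5), frames=[6,4,3]
Step 6: ref 3 → HIT, frames=[6,4,3]
Step 7: ref 2 → FAULT (evict 4), frames=[6,2,3]
Step 8: ref 3 → HIT, frames=[6,2,3]
Step 9: ref 3 → HIT, frames=[6,2,3]
Step 10: ref 2 → HIT, frames=[6,2,3]
Total faults: 6

Answer: 6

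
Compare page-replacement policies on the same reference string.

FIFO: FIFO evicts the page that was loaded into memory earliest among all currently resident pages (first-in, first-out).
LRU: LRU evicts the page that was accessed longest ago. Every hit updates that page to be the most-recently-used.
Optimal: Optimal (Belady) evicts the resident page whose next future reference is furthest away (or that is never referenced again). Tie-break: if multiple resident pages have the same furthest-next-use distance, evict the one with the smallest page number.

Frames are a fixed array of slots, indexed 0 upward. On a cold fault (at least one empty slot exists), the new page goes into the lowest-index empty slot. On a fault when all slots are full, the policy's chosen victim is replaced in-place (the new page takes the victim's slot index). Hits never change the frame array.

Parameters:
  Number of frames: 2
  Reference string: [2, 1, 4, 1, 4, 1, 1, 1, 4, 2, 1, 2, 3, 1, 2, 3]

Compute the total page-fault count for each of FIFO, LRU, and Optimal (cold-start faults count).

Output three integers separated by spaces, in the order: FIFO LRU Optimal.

--- FIFO ---
  step 0: ref 2 -> FAULT, frames=[2,-] (faults so far: 1)
  step 1: ref 1 -> FAULT, frames=[2,1] (faults so far: 2)
  step 2: ref 4 -> FAULT, evict 2, frames=[4,1] (faults so far: 3)
  step 3: ref 1 -> HIT, frames=[4,1] (faults so far: 3)
  step 4: ref 4 -> HIT, frames=[4,1] (faults so far: 3)
  step 5: ref 1 -> HIT, frames=[4,1] (faults so far: 3)
  step 6: ref 1 -> HIT, frames=[4,1] (faults so far: 3)
  step 7: ref 1 -> HIT, frames=[4,1] (faults so far: 3)
  step 8: ref 4 -> HIT, frames=[4,1] (faults so far: 3)
  step 9: ref 2 -> FAULT, evict 1, frames=[4,2] (faults so far: 4)
  step 10: ref 1 -> FAULT, evict 4, frames=[1,2] (faults so far: 5)
  step 11: ref 2 -> HIT, frames=[1,2] (faults so far: 5)
  step 12: ref 3 -> FAULT, evict 2, frames=[1,3] (faults so far: 6)
  step 13: ref 1 -> HIT, frames=[1,3] (faults so far: 6)
  step 14: ref 2 -> FAULT, evict 1, frames=[2,3] (faults so far: 7)
  step 15: ref 3 -> HIT, frames=[2,3] (faults so far: 7)
  FIFO total faults: 7
--- LRU ---
  step 0: ref 2 -> FAULT, frames=[2,-] (faults so far: 1)
  step 1: ref 1 -> FAULT, frames=[2,1] (faults so far: 2)
  step 2: ref 4 -> FAULT, evict 2, frames=[4,1] (faults so far: 3)
  step 3: ref 1 -> HIT, frames=[4,1] (faults so far: 3)
  step 4: ref 4 -> HIT, frames=[4,1] (faults so far: 3)
  step 5: ref 1 -> HIT, frames=[4,1] (faults so far: 3)
  step 6: ref 1 -> HIT, frames=[4,1] (faults so far: 3)
  step 7: ref 1 -> HIT, frames=[4,1] (faults so far: 3)
  step 8: ref 4 -> HIT, frames=[4,1] (faults so far: 3)
  step 9: ref 2 -> FAULT, evict 1, frames=[4,2] (faults so far: 4)
  step 10: ref 1 -> FAULT, evict 4, frames=[1,2] (faults so far: 5)
  step 11: ref 2 -> HIT, frames=[1,2] (faults so far: 5)
  step 12: ref 3 -> FAULT, evict 1, frames=[3,2] (faults so far: 6)
  step 13: ref 1 -> FAULT, evict 2, frames=[3,1] (faults so far: 7)
  step 14: ref 2 -> FAULT, evict 3, frames=[2,1] (faults so far: 8)
  step 15: ref 3 -> FAULT, evict 1, frames=[2,3] (faults so far: 9)
  LRU total faults: 9
--- Optimal ---
  step 0: ref 2 -> FAULT, frames=[2,-] (faults so far: 1)
  step 1: ref 1 -> FAULT, frames=[2,1] (faults so far: 2)
  step 2: ref 4 -> FAULT, evict 2, frames=[4,1] (faults so far: 3)
  step 3: ref 1 -> HIT, frames=[4,1] (faults so far: 3)
  step 4: ref 4 -> HIT, frames=[4,1] (faults so far: 3)
  step 5: ref 1 -> HIT, frames=[4,1] (faults so far: 3)
  step 6: ref 1 -> HIT, frames=[4,1] (faults so far: 3)
  step 7: ref 1 -> HIT, frames=[4,1] (faults so far: 3)
  step 8: ref 4 -> HIT, frames=[4,1] (faults so far: 3)
  step 9: ref 2 -> FAULT, evict 4, frames=[2,1] (faults so far: 4)
  step 10: ref 1 -> HIT, frames=[2,1] (faults so far: 4)
  step 11: ref 2 -> HIT, frames=[2,1] (faults so far: 4)
  step 12: ref 3 -> FAULT, evict 2, frames=[3,1] (faults so far: 5)
  step 13: ref 1 -> HIT, frames=[3,1] (faults so far: 5)
  step 14: ref 2 -> FAULT, evict 1, frames=[3,2] (faults so far: 6)
  step 15: ref 3 -> HIT, frames=[3,2] (faults so far: 6)
  Optimal total faults: 6

Answer: 7 9 6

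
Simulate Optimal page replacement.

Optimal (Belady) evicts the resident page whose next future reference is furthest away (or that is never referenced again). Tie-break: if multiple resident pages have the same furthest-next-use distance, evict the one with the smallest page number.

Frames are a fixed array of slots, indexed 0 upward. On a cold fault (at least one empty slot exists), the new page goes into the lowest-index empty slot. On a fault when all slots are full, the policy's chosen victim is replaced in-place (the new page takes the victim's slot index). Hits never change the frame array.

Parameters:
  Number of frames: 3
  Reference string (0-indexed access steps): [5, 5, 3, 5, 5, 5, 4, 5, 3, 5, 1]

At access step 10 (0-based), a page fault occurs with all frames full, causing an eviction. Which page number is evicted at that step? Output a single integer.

Answer: 3

Derivation:
Step 0: ref 5 -> FAULT, frames=[5,-,-]
Step 1: ref 5 -> HIT, frames=[5,-,-]
Step 2: ref 3 -> FAULT, frames=[5,3,-]
Step 3: ref 5 -> HIT, frames=[5,3,-]
Step 4: ref 5 -> HIT, frames=[5,3,-]
Step 5: ref 5 -> HIT, frames=[5,3,-]
Step 6: ref 4 -> FAULT, frames=[5,3,4]
Step 7: ref 5 -> HIT, frames=[5,3,4]
Step 8: ref 3 -> HIT, frames=[5,3,4]
Step 9: ref 5 -> HIT, frames=[5,3,4]
Step 10: ref 1 -> FAULT, evict 3, frames=[5,1,4]
At step 10: evicted page 3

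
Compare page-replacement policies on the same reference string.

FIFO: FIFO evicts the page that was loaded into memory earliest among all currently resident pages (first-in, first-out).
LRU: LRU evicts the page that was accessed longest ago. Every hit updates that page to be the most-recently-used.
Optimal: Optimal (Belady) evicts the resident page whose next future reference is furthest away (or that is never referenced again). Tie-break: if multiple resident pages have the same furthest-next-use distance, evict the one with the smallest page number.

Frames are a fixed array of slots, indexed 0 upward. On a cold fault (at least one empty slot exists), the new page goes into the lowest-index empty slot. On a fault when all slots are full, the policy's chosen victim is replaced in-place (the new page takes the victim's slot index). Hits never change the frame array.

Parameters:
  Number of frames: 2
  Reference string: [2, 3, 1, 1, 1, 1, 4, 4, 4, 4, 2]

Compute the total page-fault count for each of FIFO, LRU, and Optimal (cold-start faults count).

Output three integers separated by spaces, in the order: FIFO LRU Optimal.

--- FIFO ---
  step 0: ref 2 -> FAULT, frames=[2,-] (faults so far: 1)
  step 1: ref 3 -> FAULT, frames=[2,3] (faults so far: 2)
  step 2: ref 1 -> FAULT, evict 2, frames=[1,3] (faults so far: 3)
  step 3: ref 1 -> HIT, frames=[1,3] (faults so far: 3)
  step 4: ref 1 -> HIT, frames=[1,3] (faults so far: 3)
  step 5: ref 1 -> HIT, frames=[1,3] (faults so far: 3)
  step 6: ref 4 -> FAULT, evict 3, frames=[1,4] (faults so far: 4)
  step 7: ref 4 -> HIT, frames=[1,4] (faults so far: 4)
  step 8: ref 4 -> HIT, frames=[1,4] (faults so far: 4)
  step 9: ref 4 -> HIT, frames=[1,4] (faults so far: 4)
  step 10: ref 2 -> FAULT, evict 1, frames=[2,4] (faults so far: 5)
  FIFO total faults: 5
--- LRU ---
  step 0: ref 2 -> FAULT, frames=[2,-] (faults so far: 1)
  step 1: ref 3 -> FAULT, frames=[2,3] (faults so far: 2)
  step 2: ref 1 -> FAULT, evict 2, frames=[1,3] (faults so far: 3)
  step 3: ref 1 -> HIT, frames=[1,3] (faults so far: 3)
  step 4: ref 1 -> HIT, frames=[1,3] (faults so far: 3)
  step 5: ref 1 -> HIT, frames=[1,3] (faults so far: 3)
  step 6: ref 4 -> FAULT, evict 3, frames=[1,4] (faults so far: 4)
  step 7: ref 4 -> HIT, frames=[1,4] (faults so far: 4)
  step 8: ref 4 -> HIT, frames=[1,4] (faults so far: 4)
  step 9: ref 4 -> HIT, frames=[1,4] (faults so far: 4)
  step 10: ref 2 -> FAULT, evict 1, frames=[2,4] (faults so far: 5)
  LRU total faults: 5
--- Optimal ---
  step 0: ref 2 -> FAULT, frames=[2,-] (faults so far: 1)
  step 1: ref 3 -> FAULT, frames=[2,3] (faults so far: 2)
  step 2: ref 1 -> FAULT, evict 3, frames=[2,1] (faults so far: 3)
  step 3: ref 1 -> HIT, frames=[2,1] (faults so far: 3)
  step 4: ref 1 -> HIT, frames=[2,1] (faults so far: 3)
  step 5: ref 1 -> HIT, frames=[2,1] (faults so far: 3)
  step 6: ref 4 -> FAULT, evict 1, frames=[2,4] (faults so far: 4)
  step 7: ref 4 -> HIT, frames=[2,4] (faults so far: 4)
  step 8: ref 4 -> HIT, frames=[2,4] (faults so far: 4)
  step 9: ref 4 -> HIT, frames=[2,4] (faults so far: 4)
  step 10: ref 2 -> HIT, frames=[2,4] (faults so far: 4)
  Optimal total faults: 4

Answer: 5 5 4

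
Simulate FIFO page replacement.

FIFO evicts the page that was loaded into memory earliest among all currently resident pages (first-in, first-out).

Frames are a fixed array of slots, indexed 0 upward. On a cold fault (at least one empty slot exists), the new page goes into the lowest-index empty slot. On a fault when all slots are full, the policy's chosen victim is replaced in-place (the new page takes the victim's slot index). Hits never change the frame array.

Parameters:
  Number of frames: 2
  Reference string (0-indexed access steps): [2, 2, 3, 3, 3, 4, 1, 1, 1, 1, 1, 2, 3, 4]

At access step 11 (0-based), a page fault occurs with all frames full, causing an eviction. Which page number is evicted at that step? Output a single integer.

Answer: 4

Derivation:
Step 0: ref 2 -> FAULT, frames=[2,-]
Step 1: ref 2 -> HIT, frames=[2,-]
Step 2: ref 3 -> FAULT, frames=[2,3]
Step 3: ref 3 -> HIT, frames=[2,3]
Step 4: ref 3 -> HIT, frames=[2,3]
Step 5: ref 4 -> FAULT, evict 2, frames=[4,3]
Step 6: ref 1 -> FAULT, evict 3, frames=[4,1]
Step 7: ref 1 -> HIT, frames=[4,1]
Step 8: ref 1 -> HIT, frames=[4,1]
Step 9: ref 1 -> HIT, frames=[4,1]
Step 10: ref 1 -> HIT, frames=[4,1]
Step 11: ref 2 -> FAULT, evict 4, frames=[2,1]
At step 11: evicted page 4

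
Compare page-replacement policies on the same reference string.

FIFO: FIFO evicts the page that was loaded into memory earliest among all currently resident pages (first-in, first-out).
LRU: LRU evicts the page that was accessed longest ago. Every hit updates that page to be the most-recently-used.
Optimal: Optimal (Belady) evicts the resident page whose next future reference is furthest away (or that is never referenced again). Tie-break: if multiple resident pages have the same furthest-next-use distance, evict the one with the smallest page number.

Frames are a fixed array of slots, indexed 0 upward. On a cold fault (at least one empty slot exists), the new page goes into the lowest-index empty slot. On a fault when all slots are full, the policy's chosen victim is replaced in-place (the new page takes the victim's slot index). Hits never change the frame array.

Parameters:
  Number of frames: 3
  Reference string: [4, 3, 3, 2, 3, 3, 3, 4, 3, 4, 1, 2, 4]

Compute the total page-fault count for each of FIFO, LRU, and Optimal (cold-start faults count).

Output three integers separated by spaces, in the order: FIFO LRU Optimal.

Answer: 5 5 4

Derivation:
--- FIFO ---
  step 0: ref 4 -> FAULT, frames=[4,-,-] (faults so far: 1)
  step 1: ref 3 -> FAULT, frames=[4,3,-] (faults so far: 2)
  step 2: ref 3 -> HIT, frames=[4,3,-] (faults so far: 2)
  step 3: ref 2 -> FAULT, frames=[4,3,2] (faults so far: 3)
  step 4: ref 3 -> HIT, frames=[4,3,2] (faults so far: 3)
  step 5: ref 3 -> HIT, frames=[4,3,2] (faults so far: 3)
  step 6: ref 3 -> HIT, frames=[4,3,2] (faults so far: 3)
  step 7: ref 4 -> HIT, frames=[4,3,2] (faults so far: 3)
  step 8: ref 3 -> HIT, frames=[4,3,2] (faults so far: 3)
  step 9: ref 4 -> HIT, frames=[4,3,2] (faults so far: 3)
  step 10: ref 1 -> FAULT, evict 4, frames=[1,3,2] (faults so far: 4)
  step 11: ref 2 -> HIT, frames=[1,3,2] (faults so far: 4)
  step 12: ref 4 -> FAULT, evict 3, frames=[1,4,2] (faults so far: 5)
  FIFO total faults: 5
--- LRU ---
  step 0: ref 4 -> FAULT, frames=[4,-,-] (faults so far: 1)
  step 1: ref 3 -> FAULT, frames=[4,3,-] (faults so far: 2)
  step 2: ref 3 -> HIT, frames=[4,3,-] (faults so far: 2)
  step 3: ref 2 -> FAULT, frames=[4,3,2] (faults so far: 3)
  step 4: ref 3 -> HIT, frames=[4,3,2] (faults so far: 3)
  step 5: ref 3 -> HIT, frames=[4,3,2] (faults so far: 3)
  step 6: ref 3 -> HIT, frames=[4,3,2] (faults so far: 3)
  step 7: ref 4 -> HIT, frames=[4,3,2] (faults so far: 3)
  step 8: ref 3 -> HIT, frames=[4,3,2] (faults so far: 3)
  step 9: ref 4 -> HIT, frames=[4,3,2] (faults so far: 3)
  step 10: ref 1 -> FAULT, evict 2, frames=[4,3,1] (faults so far: 4)
  step 11: ref 2 -> FAULT, evict 3, frames=[4,2,1] (faults so far: 5)
  step 12: ref 4 -> HIT, frames=[4,2,1] (faults so far: 5)
  LRU total faults: 5
--- Optimal ---
  step 0: ref 4 -> FAULT, frames=[4,-,-] (faults so far: 1)
  step 1: ref 3 -> FAULT, frames=[4,3,-] (faults so far: 2)
  step 2: ref 3 -> HIT, frames=[4,3,-] (faults so far: 2)
  step 3: ref 2 -> FAULT, frames=[4,3,2] (faults so far: 3)
  step 4: ref 3 -> HIT, frames=[4,3,2] (faults so far: 3)
  step 5: ref 3 -> HIT, frames=[4,3,2] (faults so far: 3)
  step 6: ref 3 -> HIT, frames=[4,3,2] (faults so far: 3)
  step 7: ref 4 -> HIT, frames=[4,3,2] (faults so far: 3)
  step 8: ref 3 -> HIT, frames=[4,3,2] (faults so far: 3)
  step 9: ref 4 -> HIT, frames=[4,3,2] (faults so far: 3)
  step 10: ref 1 -> FAULT, evict 3, frames=[4,1,2] (faults so far: 4)
  step 11: ref 2 -> HIT, frames=[4,1,2] (faults so far: 4)
  step 12: ref 4 -> HIT, frames=[4,1,2] (faults so far: 4)
  Optimal total faults: 4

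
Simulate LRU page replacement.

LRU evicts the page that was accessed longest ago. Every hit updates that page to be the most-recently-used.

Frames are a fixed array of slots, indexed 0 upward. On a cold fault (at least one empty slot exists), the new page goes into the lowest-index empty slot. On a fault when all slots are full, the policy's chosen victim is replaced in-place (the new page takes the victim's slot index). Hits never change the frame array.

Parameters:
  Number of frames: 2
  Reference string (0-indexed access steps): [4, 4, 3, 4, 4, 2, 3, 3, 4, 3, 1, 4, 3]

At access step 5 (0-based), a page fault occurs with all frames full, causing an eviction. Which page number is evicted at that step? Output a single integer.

Answer: 3

Derivation:
Step 0: ref 4 -> FAULT, frames=[4,-]
Step 1: ref 4 -> HIT, frames=[4,-]
Step 2: ref 3 -> FAULT, frames=[4,3]
Step 3: ref 4 -> HIT, frames=[4,3]
Step 4: ref 4 -> HIT, frames=[4,3]
Step 5: ref 2 -> FAULT, evict 3, frames=[4,2]
At step 5: evicted page 3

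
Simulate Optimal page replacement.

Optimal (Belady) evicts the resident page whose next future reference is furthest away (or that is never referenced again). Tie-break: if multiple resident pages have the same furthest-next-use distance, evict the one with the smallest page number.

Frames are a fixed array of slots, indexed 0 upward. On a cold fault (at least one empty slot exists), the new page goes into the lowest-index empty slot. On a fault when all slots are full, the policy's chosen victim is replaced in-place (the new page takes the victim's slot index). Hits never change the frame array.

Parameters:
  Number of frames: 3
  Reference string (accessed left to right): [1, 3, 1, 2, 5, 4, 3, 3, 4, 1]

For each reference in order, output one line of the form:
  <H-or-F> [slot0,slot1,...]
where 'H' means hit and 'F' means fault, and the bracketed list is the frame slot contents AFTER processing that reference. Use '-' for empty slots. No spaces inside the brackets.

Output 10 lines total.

F [1,-,-]
F [1,3,-]
H [1,3,-]
F [1,3,2]
F [1,3,5]
F [1,3,4]
H [1,3,4]
H [1,3,4]
H [1,3,4]
H [1,3,4]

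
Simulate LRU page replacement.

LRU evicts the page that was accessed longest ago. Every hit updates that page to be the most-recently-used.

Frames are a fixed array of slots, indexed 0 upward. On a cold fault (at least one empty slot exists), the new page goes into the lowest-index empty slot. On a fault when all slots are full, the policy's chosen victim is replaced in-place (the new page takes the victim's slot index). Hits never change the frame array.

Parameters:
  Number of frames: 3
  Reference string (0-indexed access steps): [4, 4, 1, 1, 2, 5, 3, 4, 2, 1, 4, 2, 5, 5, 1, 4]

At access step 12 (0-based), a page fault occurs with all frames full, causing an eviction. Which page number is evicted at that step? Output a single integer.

Step 0: ref 4 -> FAULT, frames=[4,-,-]
Step 1: ref 4 -> HIT, frames=[4,-,-]
Step 2: ref 1 -> FAULT, frames=[4,1,-]
Step 3: ref 1 -> HIT, frames=[4,1,-]
Step 4: ref 2 -> FAULT, frames=[4,1,2]
Step 5: ref 5 -> FAULT, evict 4, frames=[5,1,2]
Step 6: ref 3 -> FAULT, evict 1, frames=[5,3,2]
Step 7: ref 4 -> FAULT, evict 2, frames=[5,3,4]
Step 8: ref 2 -> FAULT, evict 5, frames=[2,3,4]
Step 9: ref 1 -> FAULT, evict 3, frames=[2,1,4]
Step 10: ref 4 -> HIT, frames=[2,1,4]
Step 11: ref 2 -> HIT, frames=[2,1,4]
Step 12: ref 5 -> FAULT, evict 1, frames=[2,5,4]
At step 12: evicted page 1

Answer: 1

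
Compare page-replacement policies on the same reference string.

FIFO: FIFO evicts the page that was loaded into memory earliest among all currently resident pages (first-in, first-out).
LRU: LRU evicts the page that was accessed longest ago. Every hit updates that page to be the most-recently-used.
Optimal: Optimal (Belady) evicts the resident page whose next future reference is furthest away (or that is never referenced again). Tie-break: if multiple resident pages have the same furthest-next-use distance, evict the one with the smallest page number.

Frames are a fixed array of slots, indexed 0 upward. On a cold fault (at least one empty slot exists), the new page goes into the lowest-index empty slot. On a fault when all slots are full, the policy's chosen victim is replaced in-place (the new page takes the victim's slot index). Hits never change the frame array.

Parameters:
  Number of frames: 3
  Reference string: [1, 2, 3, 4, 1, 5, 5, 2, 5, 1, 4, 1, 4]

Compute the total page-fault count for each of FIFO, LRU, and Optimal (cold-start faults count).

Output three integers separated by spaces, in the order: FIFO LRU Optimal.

--- FIFO ---
  step 0: ref 1 -> FAULT, frames=[1,-,-] (faults so far: 1)
  step 1: ref 2 -> FAULT, frames=[1,2,-] (faults so far: 2)
  step 2: ref 3 -> FAULT, frames=[1,2,3] (faults so far: 3)
  step 3: ref 4 -> FAULT, evict 1, frames=[4,2,3] (faults so far: 4)
  step 4: ref 1 -> FAULT, evict 2, frames=[4,1,3] (faults so far: 5)
  step 5: ref 5 -> FAULT, evict 3, frames=[4,1,5] (faults so far: 6)
  step 6: ref 5 -> HIT, frames=[4,1,5] (faults so far: 6)
  step 7: ref 2 -> FAULT, evict 4, frames=[2,1,5] (faults so far: 7)
  step 8: ref 5 -> HIT, frames=[2,1,5] (faults so far: 7)
  step 9: ref 1 -> HIT, frames=[2,1,5] (faults so far: 7)
  step 10: ref 4 -> FAULT, evict 1, frames=[2,4,5] (faults so far: 8)
  step 11: ref 1 -> FAULT, evict 5, frames=[2,4,1] (faults so far: 9)
  step 12: ref 4 -> HIT, frames=[2,4,1] (faults so far: 9)
  FIFO total faults: 9
--- LRU ---
  step 0: ref 1 -> FAULT, frames=[1,-,-] (faults so far: 1)
  step 1: ref 2 -> FAULT, frames=[1,2,-] (faults so far: 2)
  step 2: ref 3 -> FAULT, frames=[1,2,3] (faults so far: 3)
  step 3: ref 4 -> FAULT, evict 1, frames=[4,2,3] (faults so far: 4)
  step 4: ref 1 -> FAULT, evict 2, frames=[4,1,3] (faults so far: 5)
  step 5: ref 5 -> FAULT, evict 3, frames=[4,1,5] (faults so far: 6)
  step 6: ref 5 -> HIT, frames=[4,1,5] (faults so far: 6)
  step 7: ref 2 -> FAULT, evict 4, frames=[2,1,5] (faults so far: 7)
  step 8: ref 5 -> HIT, frames=[2,1,5] (faults so far: 7)
  step 9: ref 1 -> HIT, frames=[2,1,5] (faults so far: 7)
  step 10: ref 4 -> FAULT, evict 2, frames=[4,1,5] (faults so far: 8)
  step 11: ref 1 -> HIT, frames=[4,1,5] (faults so far: 8)
  step 12: ref 4 -> HIT, frames=[4,1,5] (faults so far: 8)
  LRU total faults: 8
--- Optimal ---
  step 0: ref 1 -> FAULT, frames=[1,-,-] (faults so far: 1)
  step 1: ref 2 -> FAULT, frames=[1,2,-] (faults so far: 2)
  step 2: ref 3 -> FAULT, frames=[1,2,3] (faults so far: 3)
  step 3: ref 4 -> FAULT, evict 3, frames=[1,2,4] (faults so far: 4)
  step 4: ref 1 -> HIT, frames=[1,2,4] (faults so far: 4)
  step 5: ref 5 -> FAULT, evict 4, frames=[1,2,5] (faults so far: 5)
  step 6: ref 5 -> HIT, frames=[1,2,5] (faults so far: 5)
  step 7: ref 2 -> HIT, frames=[1,2,5] (faults so far: 5)
  step 8: ref 5 -> HIT, frames=[1,2,5] (faults so far: 5)
  step 9: ref 1 -> HIT, frames=[1,2,5] (faults so far: 5)
  step 10: ref 4 -> FAULT, evict 2, frames=[1,4,5] (faults so far: 6)
  step 11: ref 1 -> HIT, frames=[1,4,5] (faults so far: 6)
  step 12: ref 4 -> HIT, frames=[1,4,5] (faults so far: 6)
  Optimal total faults: 6

Answer: 9 8 6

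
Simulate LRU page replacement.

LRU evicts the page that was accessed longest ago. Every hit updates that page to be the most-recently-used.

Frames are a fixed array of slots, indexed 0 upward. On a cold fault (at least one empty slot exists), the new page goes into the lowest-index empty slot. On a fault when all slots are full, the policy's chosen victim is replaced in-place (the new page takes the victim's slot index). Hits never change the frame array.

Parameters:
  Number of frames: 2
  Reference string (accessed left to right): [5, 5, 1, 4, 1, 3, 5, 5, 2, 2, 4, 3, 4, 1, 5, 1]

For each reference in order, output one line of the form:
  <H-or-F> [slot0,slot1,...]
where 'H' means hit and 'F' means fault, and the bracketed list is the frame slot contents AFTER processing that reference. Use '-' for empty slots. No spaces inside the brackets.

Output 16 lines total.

F [5,-]
H [5,-]
F [5,1]
F [4,1]
H [4,1]
F [3,1]
F [3,5]
H [3,5]
F [2,5]
H [2,5]
F [2,4]
F [3,4]
H [3,4]
F [1,4]
F [1,5]
H [1,5]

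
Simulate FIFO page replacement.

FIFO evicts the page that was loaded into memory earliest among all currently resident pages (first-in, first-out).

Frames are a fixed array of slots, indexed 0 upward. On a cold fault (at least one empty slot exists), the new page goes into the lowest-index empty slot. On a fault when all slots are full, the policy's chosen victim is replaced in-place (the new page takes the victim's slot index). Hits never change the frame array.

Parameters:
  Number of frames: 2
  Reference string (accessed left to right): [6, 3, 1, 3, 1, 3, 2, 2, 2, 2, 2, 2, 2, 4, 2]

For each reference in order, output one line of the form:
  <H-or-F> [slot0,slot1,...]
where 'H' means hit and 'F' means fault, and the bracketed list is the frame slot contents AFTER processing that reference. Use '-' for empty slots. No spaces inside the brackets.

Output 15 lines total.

F [6,-]
F [6,3]
F [1,3]
H [1,3]
H [1,3]
H [1,3]
F [1,2]
H [1,2]
H [1,2]
H [1,2]
H [1,2]
H [1,2]
H [1,2]
F [4,2]
H [4,2]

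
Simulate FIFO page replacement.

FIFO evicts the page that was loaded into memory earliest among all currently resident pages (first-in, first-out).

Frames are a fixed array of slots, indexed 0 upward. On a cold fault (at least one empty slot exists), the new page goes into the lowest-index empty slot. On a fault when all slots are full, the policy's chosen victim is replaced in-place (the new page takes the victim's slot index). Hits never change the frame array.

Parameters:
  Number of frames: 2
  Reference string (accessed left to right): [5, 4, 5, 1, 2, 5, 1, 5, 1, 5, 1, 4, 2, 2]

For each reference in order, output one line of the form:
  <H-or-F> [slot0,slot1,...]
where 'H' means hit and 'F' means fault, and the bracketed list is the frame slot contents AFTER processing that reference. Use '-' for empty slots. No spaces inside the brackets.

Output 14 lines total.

F [5,-]
F [5,4]
H [5,4]
F [1,4]
F [1,2]
F [5,2]
F [5,1]
H [5,1]
H [5,1]
H [5,1]
H [5,1]
F [4,1]
F [4,2]
H [4,2]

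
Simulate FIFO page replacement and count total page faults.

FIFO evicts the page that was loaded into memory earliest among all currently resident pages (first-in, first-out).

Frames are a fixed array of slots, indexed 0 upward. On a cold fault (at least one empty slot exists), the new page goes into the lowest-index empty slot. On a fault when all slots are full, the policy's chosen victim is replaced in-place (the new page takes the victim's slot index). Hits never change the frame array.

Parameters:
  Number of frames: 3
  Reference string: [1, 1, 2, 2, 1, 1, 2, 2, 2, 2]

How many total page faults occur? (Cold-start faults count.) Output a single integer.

Step 0: ref 1 → FAULT, frames=[1,-,-]
Step 1: ref 1 → HIT, frames=[1,-,-]
Step 2: ref 2 → FAULT, frames=[1,2,-]
Step 3: ref 2 → HIT, frames=[1,2,-]
Step 4: ref 1 → HIT, frames=[1,2,-]
Step 5: ref 1 → HIT, frames=[1,2,-]
Step 6: ref 2 → HIT, frames=[1,2,-]
Step 7: ref 2 → HIT, frames=[1,2,-]
Step 8: ref 2 → HIT, frames=[1,2,-]
Step 9: ref 2 → HIT, frames=[1,2,-]
Total faults: 2

Answer: 2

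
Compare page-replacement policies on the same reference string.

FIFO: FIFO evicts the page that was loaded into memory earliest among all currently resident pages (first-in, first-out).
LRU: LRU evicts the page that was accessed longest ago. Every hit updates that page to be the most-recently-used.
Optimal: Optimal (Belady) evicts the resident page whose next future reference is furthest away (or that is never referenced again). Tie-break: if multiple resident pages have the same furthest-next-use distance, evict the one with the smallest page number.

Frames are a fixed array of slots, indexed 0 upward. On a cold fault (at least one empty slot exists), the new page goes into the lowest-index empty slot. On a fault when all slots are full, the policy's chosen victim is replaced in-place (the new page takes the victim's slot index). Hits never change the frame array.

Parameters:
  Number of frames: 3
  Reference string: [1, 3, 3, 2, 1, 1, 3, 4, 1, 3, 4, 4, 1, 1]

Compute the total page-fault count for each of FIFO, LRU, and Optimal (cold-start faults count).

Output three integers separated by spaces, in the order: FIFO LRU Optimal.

Answer: 6 4 4

Derivation:
--- FIFO ---
  step 0: ref 1 -> FAULT, frames=[1,-,-] (faults so far: 1)
  step 1: ref 3 -> FAULT, frames=[1,3,-] (faults so far: 2)
  step 2: ref 3 -> HIT, frames=[1,3,-] (faults so far: 2)
  step 3: ref 2 -> FAULT, frames=[1,3,2] (faults so far: 3)
  step 4: ref 1 -> HIT, frames=[1,3,2] (faults so far: 3)
  step 5: ref 1 -> HIT, frames=[1,3,2] (faults so far: 3)
  step 6: ref 3 -> HIT, frames=[1,3,2] (faults so far: 3)
  step 7: ref 4 -> FAULT, evict 1, frames=[4,3,2] (faults so far: 4)
  step 8: ref 1 -> FAULT, evict 3, frames=[4,1,2] (faults so far: 5)
  step 9: ref 3 -> FAULT, evict 2, frames=[4,1,3] (faults so far: 6)
  step 10: ref 4 -> HIT, frames=[4,1,3] (faults so far: 6)
  step 11: ref 4 -> HIT, frames=[4,1,3] (faults so far: 6)
  step 12: ref 1 -> HIT, frames=[4,1,3] (faults so far: 6)
  step 13: ref 1 -> HIT, frames=[4,1,3] (faults so far: 6)
  FIFO total faults: 6
--- LRU ---
  step 0: ref 1 -> FAULT, frames=[1,-,-] (faults so far: 1)
  step 1: ref 3 -> FAULT, frames=[1,3,-] (faults so far: 2)
  step 2: ref 3 -> HIT, frames=[1,3,-] (faults so far: 2)
  step 3: ref 2 -> FAULT, frames=[1,3,2] (faults so far: 3)
  step 4: ref 1 -> HIT, frames=[1,3,2] (faults so far: 3)
  step 5: ref 1 -> HIT, frames=[1,3,2] (faults so far: 3)
  step 6: ref 3 -> HIT, frames=[1,3,2] (faults so far: 3)
  step 7: ref 4 -> FAULT, evict 2, frames=[1,3,4] (faults so far: 4)
  step 8: ref 1 -> HIT, frames=[1,3,4] (faults so far: 4)
  step 9: ref 3 -> HIT, frames=[1,3,4] (faults so far: 4)
  step 10: ref 4 -> HIT, frames=[1,3,4] (faults so far: 4)
  step 11: ref 4 -> HIT, frames=[1,3,4] (faults so far: 4)
  step 12: ref 1 -> HIT, frames=[1,3,4] (faults so far: 4)
  step 13: ref 1 -> HIT, frames=[1,3,4] (faults so far: 4)
  LRU total faults: 4
--- Optimal ---
  step 0: ref 1 -> FAULT, frames=[1,-,-] (faults so far: 1)
  step 1: ref 3 -> FAULT, frames=[1,3,-] (faults so far: 2)
  step 2: ref 3 -> HIT, frames=[1,3,-] (faults so far: 2)
  step 3: ref 2 -> FAULT, frames=[1,3,2] (faults so far: 3)
  step 4: ref 1 -> HIT, frames=[1,3,2] (faults so far: 3)
  step 5: ref 1 -> HIT, frames=[1,3,2] (faults so far: 3)
  step 6: ref 3 -> HIT, frames=[1,3,2] (faults so far: 3)
  step 7: ref 4 -> FAULT, evict 2, frames=[1,3,4] (faults so far: 4)
  step 8: ref 1 -> HIT, frames=[1,3,4] (faults so far: 4)
  step 9: ref 3 -> HIT, frames=[1,3,4] (faults so far: 4)
  step 10: ref 4 -> HIT, frames=[1,3,4] (faults so far: 4)
  step 11: ref 4 -> HIT, frames=[1,3,4] (faults so far: 4)
  step 12: ref 1 -> HIT, frames=[1,3,4] (faults so far: 4)
  step 13: ref 1 -> HIT, frames=[1,3,4] (faults so far: 4)
  Optimal total faults: 4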